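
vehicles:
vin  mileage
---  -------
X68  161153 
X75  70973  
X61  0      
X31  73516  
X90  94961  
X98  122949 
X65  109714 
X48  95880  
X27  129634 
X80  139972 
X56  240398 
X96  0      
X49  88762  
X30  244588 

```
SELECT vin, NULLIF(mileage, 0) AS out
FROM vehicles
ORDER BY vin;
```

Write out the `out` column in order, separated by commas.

vin=X27: mileage=129634 vs 0: differ → 129634
vin=X30: mileage=244588 vs 0: differ → 244588
vin=X31: mileage=73516 vs 0: differ → 73516
vin=X48: mileage=95880 vs 0: differ → 95880
vin=X49: mileage=88762 vs 0: differ → 88762
vin=X56: mileage=240398 vs 0: differ → 240398
vin=X61: mileage=0 vs 0: equal → NULL
vin=X65: mileage=109714 vs 0: differ → 109714
vin=X68: mileage=161153 vs 0: differ → 161153
vin=X75: mileage=70973 vs 0: differ → 70973
vin=X80: mileage=139972 vs 0: differ → 139972
vin=X90: mileage=94961 vs 0: differ → 94961
vin=X96: mileage=0 vs 0: equal → NULL
vin=X98: mileage=122949 vs 0: differ → 122949

129634, 244588, 73516, 95880, 88762, 240398, NULL, 109714, 161153, 70973, 139972, 94961, NULL, 122949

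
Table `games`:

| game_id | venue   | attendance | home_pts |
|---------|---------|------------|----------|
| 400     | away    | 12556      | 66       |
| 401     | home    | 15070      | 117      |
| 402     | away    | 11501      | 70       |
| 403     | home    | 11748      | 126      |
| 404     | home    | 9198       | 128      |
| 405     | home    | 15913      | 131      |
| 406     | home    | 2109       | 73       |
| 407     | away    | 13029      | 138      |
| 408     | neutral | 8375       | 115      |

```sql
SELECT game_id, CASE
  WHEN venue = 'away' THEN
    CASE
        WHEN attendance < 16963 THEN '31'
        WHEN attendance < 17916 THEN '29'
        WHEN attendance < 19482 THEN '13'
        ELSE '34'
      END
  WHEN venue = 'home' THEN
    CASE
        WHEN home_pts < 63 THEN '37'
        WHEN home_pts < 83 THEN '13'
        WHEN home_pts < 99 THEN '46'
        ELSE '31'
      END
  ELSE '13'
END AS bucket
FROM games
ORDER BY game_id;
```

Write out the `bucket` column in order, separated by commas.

game_id=400: venue='away' → inner[attendance < 16963] → 31
game_id=401: venue='home' → inner[ELSE] → 31
game_id=402: venue='away' → inner[attendance < 16963] → 31
game_id=403: venue='home' → inner[ELSE] → 31
game_id=404: venue='home' → inner[ELSE] → 31
game_id=405: venue='home' → inner[ELSE] → 31
game_id=406: venue='home' → inner[home_pts < 83] → 13
game_id=407: venue='away' → inner[attendance < 16963] → 31
game_id=408: venue='neutral' → outer ELSE → 13

31, 31, 31, 31, 31, 31, 13, 31, 13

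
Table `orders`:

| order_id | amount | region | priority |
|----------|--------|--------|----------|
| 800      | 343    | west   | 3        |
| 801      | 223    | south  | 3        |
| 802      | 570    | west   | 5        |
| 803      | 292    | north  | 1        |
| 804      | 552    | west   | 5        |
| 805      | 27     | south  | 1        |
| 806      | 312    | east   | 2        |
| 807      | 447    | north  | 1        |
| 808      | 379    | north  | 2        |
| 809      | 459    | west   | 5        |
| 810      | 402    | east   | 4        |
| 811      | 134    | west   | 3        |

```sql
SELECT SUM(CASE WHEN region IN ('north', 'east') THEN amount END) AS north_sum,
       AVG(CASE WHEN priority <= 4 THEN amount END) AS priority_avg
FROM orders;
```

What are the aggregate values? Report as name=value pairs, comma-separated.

north_sum=1832, priority_avg=284.3333333333

[north_sum: region IN ('north', 'east')]
order_id=800: ✗
order_id=801: ✗
order_id=802: ✗
order_id=803: ✓ → 292
order_id=804: ✗
order_id=805: ✗
order_id=806: ✓ → 312
order_id=807: ✓ → 447
order_id=808: ✓ → 379
order_id=809: ✗
order_id=810: ✓ → 402
order_id=811: ✗
north_sum = 292 + 312 + 447 + 379 + 402 = 1832
—
[priority_avg: priority <= 4]
order_id=800: ✓ → 343
order_id=801: ✓ → 223
order_id=802: ✗
order_id=803: ✓ → 292
order_id=804: ✗
order_id=805: ✓ → 27
order_id=806: ✓ → 312
order_id=807: ✓ → 447
order_id=808: ✓ → 379
order_id=809: ✗
order_id=810: ✓ → 402
order_id=811: ✓ → 134
priority_avg = (343 + 223 + 292 + 27 + 312 + 447 + 379 + 402 + 134) / 9 = 284.3333333333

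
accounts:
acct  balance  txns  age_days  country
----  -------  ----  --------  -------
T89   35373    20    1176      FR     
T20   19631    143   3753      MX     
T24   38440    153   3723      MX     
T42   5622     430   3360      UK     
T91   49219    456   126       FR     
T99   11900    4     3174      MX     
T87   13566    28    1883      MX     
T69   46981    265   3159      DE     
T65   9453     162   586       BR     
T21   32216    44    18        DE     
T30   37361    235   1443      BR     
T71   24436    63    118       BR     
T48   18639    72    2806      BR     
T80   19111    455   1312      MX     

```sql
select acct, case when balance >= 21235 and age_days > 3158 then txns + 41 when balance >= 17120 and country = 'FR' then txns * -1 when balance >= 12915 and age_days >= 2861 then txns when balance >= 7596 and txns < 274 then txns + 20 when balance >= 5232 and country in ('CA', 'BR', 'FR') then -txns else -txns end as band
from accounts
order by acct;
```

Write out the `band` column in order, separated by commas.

143, 64, 194, 255, -430, 92, 182, 306, 83, -455, 48, -20, -456, 24

acct=T20: balance >= 12915 and age_days >= 2861 → 143
acct=T21: balance >= 7596 and txns < 274 → 64
acct=T24: balance >= 21235 and age_days > 3158 → 194
acct=T30: balance >= 7596 and txns < 274 → 255
acct=T42: ELSE → -430
acct=T48: balance >= 7596 and txns < 274 → 92
acct=T65: balance >= 7596 and txns < 274 → 182
acct=T69: balance >= 21235 and age_days > 3158 → 306
acct=T71: balance >= 7596 and txns < 274 → 83
acct=T80: ELSE → -455
acct=T87: balance >= 7596 and txns < 274 → 48
acct=T89: balance >= 17120 and country = 'FR' → -20
acct=T91: balance >= 17120 and country = 'FR' → -456
acct=T99: balance >= 7596 and txns < 274 → 24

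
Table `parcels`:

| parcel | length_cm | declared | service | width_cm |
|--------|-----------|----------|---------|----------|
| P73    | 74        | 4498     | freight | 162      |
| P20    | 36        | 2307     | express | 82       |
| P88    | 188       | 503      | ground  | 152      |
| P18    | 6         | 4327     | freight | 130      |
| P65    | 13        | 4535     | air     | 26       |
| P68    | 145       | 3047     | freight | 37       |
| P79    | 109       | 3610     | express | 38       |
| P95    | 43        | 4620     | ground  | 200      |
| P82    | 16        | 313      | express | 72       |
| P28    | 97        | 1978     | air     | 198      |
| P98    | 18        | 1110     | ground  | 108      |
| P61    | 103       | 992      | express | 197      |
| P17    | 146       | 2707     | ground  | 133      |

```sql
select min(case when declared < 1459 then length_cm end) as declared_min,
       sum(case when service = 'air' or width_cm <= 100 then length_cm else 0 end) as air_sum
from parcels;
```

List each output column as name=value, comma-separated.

[declared_min: declared < 1459]
parcel=P73: ✗
parcel=P20: ✗
parcel=P88: ✓ → 188
parcel=P18: ✗
parcel=P65: ✗
parcel=P68: ✗
parcel=P79: ✗
parcel=P95: ✗
parcel=P82: ✓ → 16
parcel=P28: ✗
parcel=P98: ✓ → 18
parcel=P61: ✓ → 103
parcel=P17: ✗
declared_min = MIN(188, 16, 18, 103) = 16
—
[air_sum: service = 'air' or width_cm <= 100]
parcel=P73: ✗
parcel=P20: ✓ → 36
parcel=P88: ✗
parcel=P18: ✗
parcel=P65: ✓ → 13
parcel=P68: ✓ → 145
parcel=P79: ✓ → 109
parcel=P95: ✗
parcel=P82: ✓ → 16
parcel=P28: ✓ → 97
parcel=P98: ✗
parcel=P61: ✗
parcel=P17: ✗
air_sum = 36 + 13 + 145 + 109 + 16 + 97 = 416

declared_min=16, air_sum=416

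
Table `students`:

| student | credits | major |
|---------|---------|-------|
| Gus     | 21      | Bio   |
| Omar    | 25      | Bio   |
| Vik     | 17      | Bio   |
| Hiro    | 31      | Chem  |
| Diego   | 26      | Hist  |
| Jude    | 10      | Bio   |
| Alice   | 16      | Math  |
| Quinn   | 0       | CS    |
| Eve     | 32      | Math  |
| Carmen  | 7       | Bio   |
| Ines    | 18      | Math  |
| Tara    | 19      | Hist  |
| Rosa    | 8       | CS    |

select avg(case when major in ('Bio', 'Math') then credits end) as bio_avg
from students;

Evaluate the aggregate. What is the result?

student=Gus: ✓ → 21
student=Omar: ✓ → 25
student=Vik: ✓ → 17
student=Hiro: ✗
student=Diego: ✗
student=Jude: ✓ → 10
student=Alice: ✓ → 16
student=Quinn: ✗
student=Eve: ✓ → 32
student=Carmen: ✓ → 7
student=Ines: ✓ → 18
student=Tara: ✗
student=Rosa: ✗
bio_avg = (21 + 25 + 17 + 10 + 16 + 32 + 7 + 18) / 8 = 18.25

18.25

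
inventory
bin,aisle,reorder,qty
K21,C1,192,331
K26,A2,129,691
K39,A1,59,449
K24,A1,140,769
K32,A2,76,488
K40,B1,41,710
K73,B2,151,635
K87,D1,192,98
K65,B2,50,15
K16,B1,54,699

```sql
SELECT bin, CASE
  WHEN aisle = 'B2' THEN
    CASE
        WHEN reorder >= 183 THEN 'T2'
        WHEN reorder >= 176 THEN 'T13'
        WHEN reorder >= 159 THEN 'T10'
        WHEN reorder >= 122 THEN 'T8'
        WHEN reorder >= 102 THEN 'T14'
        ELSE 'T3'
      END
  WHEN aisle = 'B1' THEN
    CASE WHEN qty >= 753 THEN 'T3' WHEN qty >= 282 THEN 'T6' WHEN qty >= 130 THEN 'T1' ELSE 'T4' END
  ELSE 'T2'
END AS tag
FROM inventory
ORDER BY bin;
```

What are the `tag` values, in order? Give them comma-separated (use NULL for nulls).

bin=K16: aisle='B1' → inner[qty >= 282] → T6
bin=K21: aisle='C1' → outer ELSE → T2
bin=K24: aisle='A1' → outer ELSE → T2
bin=K26: aisle='A2' → outer ELSE → T2
bin=K32: aisle='A2' → outer ELSE → T2
bin=K39: aisle='A1' → outer ELSE → T2
bin=K40: aisle='B1' → inner[qty >= 282] → T6
bin=K65: aisle='B2' → inner[ELSE] → T3
bin=K73: aisle='B2' → inner[reorder >= 122] → T8
bin=K87: aisle='D1' → outer ELSE → T2

T6, T2, T2, T2, T2, T2, T6, T3, T8, T2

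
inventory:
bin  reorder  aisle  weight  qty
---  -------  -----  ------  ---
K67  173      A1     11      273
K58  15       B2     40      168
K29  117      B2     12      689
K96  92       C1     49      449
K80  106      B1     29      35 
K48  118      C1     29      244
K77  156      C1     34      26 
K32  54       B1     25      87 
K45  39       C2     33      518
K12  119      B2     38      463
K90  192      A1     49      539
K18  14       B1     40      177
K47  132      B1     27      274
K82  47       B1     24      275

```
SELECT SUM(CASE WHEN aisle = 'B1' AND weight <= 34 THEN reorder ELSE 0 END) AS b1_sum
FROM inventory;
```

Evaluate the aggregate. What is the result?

bin=K67: ✗
bin=K58: ✗
bin=K29: ✗
bin=K96: ✗
bin=K80: ✓ → 106
bin=K48: ✗
bin=K77: ✗
bin=K32: ✓ → 54
bin=K45: ✗
bin=K12: ✗
bin=K90: ✗
bin=K18: ✗
bin=K47: ✓ → 132
bin=K82: ✓ → 47
b1_sum = 106 + 54 + 132 + 47 = 339

339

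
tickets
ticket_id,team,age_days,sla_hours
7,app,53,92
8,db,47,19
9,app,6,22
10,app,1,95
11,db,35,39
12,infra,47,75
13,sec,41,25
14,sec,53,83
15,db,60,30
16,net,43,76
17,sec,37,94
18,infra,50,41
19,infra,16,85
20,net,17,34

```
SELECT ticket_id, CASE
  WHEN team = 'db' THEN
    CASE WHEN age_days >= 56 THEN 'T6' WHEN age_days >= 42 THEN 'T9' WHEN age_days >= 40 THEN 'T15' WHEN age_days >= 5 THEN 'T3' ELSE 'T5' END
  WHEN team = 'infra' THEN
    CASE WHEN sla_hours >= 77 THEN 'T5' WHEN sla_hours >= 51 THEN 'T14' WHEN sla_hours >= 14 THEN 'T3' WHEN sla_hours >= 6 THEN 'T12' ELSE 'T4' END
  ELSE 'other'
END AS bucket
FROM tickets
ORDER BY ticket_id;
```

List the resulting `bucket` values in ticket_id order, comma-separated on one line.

other, T9, other, other, T3, T14, other, other, T6, other, other, T3, T5, other

ticket_id=7: team='app' → outer ELSE → other
ticket_id=8: team='db' → inner[age_days >= 42] → T9
ticket_id=9: team='app' → outer ELSE → other
ticket_id=10: team='app' → outer ELSE → other
ticket_id=11: team='db' → inner[age_days >= 5] → T3
ticket_id=12: team='infra' → inner[sla_hours >= 51] → T14
ticket_id=13: team='sec' → outer ELSE → other
ticket_id=14: team='sec' → outer ELSE → other
ticket_id=15: team='db' → inner[age_days >= 56] → T6
ticket_id=16: team='net' → outer ELSE → other
ticket_id=17: team='sec' → outer ELSE → other
ticket_id=18: team='infra' → inner[sla_hours >= 14] → T3
ticket_id=19: team='infra' → inner[sla_hours >= 77] → T5
ticket_id=20: team='net' → outer ELSE → other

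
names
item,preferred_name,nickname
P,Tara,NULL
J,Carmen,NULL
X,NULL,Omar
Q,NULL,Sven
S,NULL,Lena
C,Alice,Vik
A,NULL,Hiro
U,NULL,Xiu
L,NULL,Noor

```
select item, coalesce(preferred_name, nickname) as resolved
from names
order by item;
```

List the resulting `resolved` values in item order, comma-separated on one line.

Hiro, Alice, Carmen, Noor, Tara, Sven, Lena, Xiu, Omar

item=A: preferred_name=NULL, nickname=Hiro → Hiro
item=C: preferred_name=Alice → Alice
item=J: preferred_name=Carmen → Carmen
item=L: preferred_name=NULL, nickname=Noor → Noor
item=P: preferred_name=Tara → Tara
item=Q: preferred_name=NULL, nickname=Sven → Sven
item=S: preferred_name=NULL, nickname=Lena → Lena
item=U: preferred_name=NULL, nickname=Xiu → Xiu
item=X: preferred_name=NULL, nickname=Omar → Omar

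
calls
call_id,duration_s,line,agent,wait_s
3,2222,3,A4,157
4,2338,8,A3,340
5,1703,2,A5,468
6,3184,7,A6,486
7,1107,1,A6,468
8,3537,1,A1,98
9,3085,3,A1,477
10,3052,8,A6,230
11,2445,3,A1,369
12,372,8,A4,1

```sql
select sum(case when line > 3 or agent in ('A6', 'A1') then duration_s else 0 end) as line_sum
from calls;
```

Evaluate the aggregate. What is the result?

19120

call_id=3: ✗
call_id=4: ✓ → 2338
call_id=5: ✗
call_id=6: ✓ → 3184
call_id=7: ✓ → 1107
call_id=8: ✓ → 3537
call_id=9: ✓ → 3085
call_id=10: ✓ → 3052
call_id=11: ✓ → 2445
call_id=12: ✓ → 372
line_sum = 2338 + 3184 + 1107 + 3537 + 3085 + 3052 + 2445 + 372 = 19120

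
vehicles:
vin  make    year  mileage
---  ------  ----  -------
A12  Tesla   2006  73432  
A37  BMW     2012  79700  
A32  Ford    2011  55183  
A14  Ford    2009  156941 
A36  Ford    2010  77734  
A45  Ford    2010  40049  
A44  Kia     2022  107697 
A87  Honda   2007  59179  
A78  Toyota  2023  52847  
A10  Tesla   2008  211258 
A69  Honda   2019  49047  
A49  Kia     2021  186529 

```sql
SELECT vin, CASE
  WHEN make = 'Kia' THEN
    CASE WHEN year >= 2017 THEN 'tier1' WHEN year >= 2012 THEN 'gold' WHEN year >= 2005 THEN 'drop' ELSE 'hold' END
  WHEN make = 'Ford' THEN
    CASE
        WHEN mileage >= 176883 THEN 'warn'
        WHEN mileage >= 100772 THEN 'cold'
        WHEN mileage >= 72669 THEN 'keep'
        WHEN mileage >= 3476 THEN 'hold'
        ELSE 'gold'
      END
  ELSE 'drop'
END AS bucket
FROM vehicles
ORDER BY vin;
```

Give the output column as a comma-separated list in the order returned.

drop, drop, cold, hold, keep, drop, tier1, hold, tier1, drop, drop, drop

vin=A10: make='Tesla' → outer ELSE → drop
vin=A12: make='Tesla' → outer ELSE → drop
vin=A14: make='Ford' → inner[mileage >= 100772] → cold
vin=A32: make='Ford' → inner[mileage >= 3476] → hold
vin=A36: make='Ford' → inner[mileage >= 72669] → keep
vin=A37: make='BMW' → outer ELSE → drop
vin=A44: make='Kia' → inner[year >= 2017] → tier1
vin=A45: make='Ford' → inner[mileage >= 3476] → hold
vin=A49: make='Kia' → inner[year >= 2017] → tier1
vin=A69: make='Honda' → outer ELSE → drop
vin=A78: make='Toyota' → outer ELSE → drop
vin=A87: make='Honda' → outer ELSE → drop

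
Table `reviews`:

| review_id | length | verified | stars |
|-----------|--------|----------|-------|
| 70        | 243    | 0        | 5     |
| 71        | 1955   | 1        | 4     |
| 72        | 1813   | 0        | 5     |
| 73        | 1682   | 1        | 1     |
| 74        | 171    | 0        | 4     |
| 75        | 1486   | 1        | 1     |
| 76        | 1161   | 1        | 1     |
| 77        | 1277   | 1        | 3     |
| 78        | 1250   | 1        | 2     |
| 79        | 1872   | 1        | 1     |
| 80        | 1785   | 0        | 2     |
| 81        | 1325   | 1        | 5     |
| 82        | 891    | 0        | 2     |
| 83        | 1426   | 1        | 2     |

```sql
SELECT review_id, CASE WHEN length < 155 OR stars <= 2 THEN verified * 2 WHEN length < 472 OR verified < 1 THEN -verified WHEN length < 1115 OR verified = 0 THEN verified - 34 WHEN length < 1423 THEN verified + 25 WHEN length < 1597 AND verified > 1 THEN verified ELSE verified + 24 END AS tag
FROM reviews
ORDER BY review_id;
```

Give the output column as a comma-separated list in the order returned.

review_id=70: length < 472 OR verified < 1 → 0
review_id=71: ELSE → 25
review_id=72: length < 472 OR verified < 1 → 0
review_id=73: length < 155 OR stars <= 2 → 2
review_id=74: length < 472 OR verified < 1 → 0
review_id=75: length < 155 OR stars <= 2 → 2
review_id=76: length < 155 OR stars <= 2 → 2
review_id=77: length < 1423 → 26
review_id=78: length < 155 OR stars <= 2 → 2
review_id=79: length < 155 OR stars <= 2 → 2
review_id=80: length < 155 OR stars <= 2 → 0
review_id=81: length < 1423 → 26
review_id=82: length < 155 OR stars <= 2 → 0
review_id=83: length < 155 OR stars <= 2 → 2

0, 25, 0, 2, 0, 2, 2, 26, 2, 2, 0, 26, 0, 2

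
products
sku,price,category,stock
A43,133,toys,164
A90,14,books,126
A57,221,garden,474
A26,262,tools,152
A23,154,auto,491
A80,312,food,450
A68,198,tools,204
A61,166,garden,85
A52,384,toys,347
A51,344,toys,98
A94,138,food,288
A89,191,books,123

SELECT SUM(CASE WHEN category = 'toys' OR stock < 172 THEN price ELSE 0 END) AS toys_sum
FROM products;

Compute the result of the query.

sku=A43: ✓ → 133
sku=A90: ✓ → 14
sku=A57: ✗
sku=A26: ✓ → 262
sku=A23: ✗
sku=A80: ✗
sku=A68: ✗
sku=A61: ✓ → 166
sku=A52: ✓ → 384
sku=A51: ✓ → 344
sku=A94: ✗
sku=A89: ✓ → 191
toys_sum = 133 + 14 + 262 + 166 + 384 + 344 + 191 = 1494

1494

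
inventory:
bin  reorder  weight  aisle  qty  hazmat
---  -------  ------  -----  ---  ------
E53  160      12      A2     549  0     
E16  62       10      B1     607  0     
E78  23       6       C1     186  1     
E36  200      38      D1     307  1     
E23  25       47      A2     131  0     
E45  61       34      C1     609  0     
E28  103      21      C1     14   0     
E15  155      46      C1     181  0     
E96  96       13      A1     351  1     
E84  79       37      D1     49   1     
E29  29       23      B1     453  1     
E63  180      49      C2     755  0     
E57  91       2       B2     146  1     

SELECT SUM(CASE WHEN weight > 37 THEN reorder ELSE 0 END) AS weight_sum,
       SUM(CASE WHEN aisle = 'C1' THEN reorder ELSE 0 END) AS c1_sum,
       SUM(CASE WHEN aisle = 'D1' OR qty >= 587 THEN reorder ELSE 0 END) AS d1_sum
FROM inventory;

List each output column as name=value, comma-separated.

[weight_sum: weight > 37]
bin=E53: ✗
bin=E16: ✗
bin=E78: ✗
bin=E36: ✓ → 200
bin=E23: ✓ → 25
bin=E45: ✗
bin=E28: ✗
bin=E15: ✓ → 155
bin=E96: ✗
bin=E84: ✗
bin=E29: ✗
bin=E63: ✓ → 180
bin=E57: ✗
weight_sum = 200 + 25 + 155 + 180 = 560
—
[c1_sum: aisle = 'C1']
bin=E53: ✗
bin=E16: ✗
bin=E78: ✓ → 23
bin=E36: ✗
bin=E23: ✗
bin=E45: ✓ → 61
bin=E28: ✓ → 103
bin=E15: ✓ → 155
bin=E96: ✗
bin=E84: ✗
bin=E29: ✗
bin=E63: ✗
bin=E57: ✗
c1_sum = 23 + 61 + 103 + 155 = 342
—
[d1_sum: aisle = 'D1' OR qty >= 587]
bin=E53: ✗
bin=E16: ✓ → 62
bin=E78: ✗
bin=E36: ✓ → 200
bin=E23: ✗
bin=E45: ✓ → 61
bin=E28: ✗
bin=E15: ✗
bin=E96: ✗
bin=E84: ✓ → 79
bin=E29: ✗
bin=E63: ✓ → 180
bin=E57: ✗
d1_sum = 62 + 200 + 61 + 79 + 180 = 582

weight_sum=560, c1_sum=342, d1_sum=582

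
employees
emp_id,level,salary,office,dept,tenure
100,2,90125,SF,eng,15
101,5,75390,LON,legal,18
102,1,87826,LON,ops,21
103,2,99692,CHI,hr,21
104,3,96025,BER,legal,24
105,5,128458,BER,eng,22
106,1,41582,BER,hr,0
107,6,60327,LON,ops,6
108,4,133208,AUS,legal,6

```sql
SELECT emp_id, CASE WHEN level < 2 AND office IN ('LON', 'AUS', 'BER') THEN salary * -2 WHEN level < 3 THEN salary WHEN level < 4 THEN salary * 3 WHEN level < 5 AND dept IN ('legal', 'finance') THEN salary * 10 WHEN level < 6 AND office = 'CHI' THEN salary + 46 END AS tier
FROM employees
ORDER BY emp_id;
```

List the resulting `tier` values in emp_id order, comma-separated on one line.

90125, NULL, -175652, 99692, 288075, NULL, -83164, NULL, 1332080

emp_id=100: level < 3 → 90125
emp_id=101: (no match → NULL) → NULL
emp_id=102: level < 2 AND office IN ('LON', 'AUS', 'BER') → -175652
emp_id=103: level < 3 → 99692
emp_id=104: level < 4 → 288075
emp_id=105: (no match → NULL) → NULL
emp_id=106: level < 2 AND office IN ('LON', 'AUS', 'BER') → -83164
emp_id=107: (no match → NULL) → NULL
emp_id=108: level < 5 AND dept IN ('legal', 'finance') → 1332080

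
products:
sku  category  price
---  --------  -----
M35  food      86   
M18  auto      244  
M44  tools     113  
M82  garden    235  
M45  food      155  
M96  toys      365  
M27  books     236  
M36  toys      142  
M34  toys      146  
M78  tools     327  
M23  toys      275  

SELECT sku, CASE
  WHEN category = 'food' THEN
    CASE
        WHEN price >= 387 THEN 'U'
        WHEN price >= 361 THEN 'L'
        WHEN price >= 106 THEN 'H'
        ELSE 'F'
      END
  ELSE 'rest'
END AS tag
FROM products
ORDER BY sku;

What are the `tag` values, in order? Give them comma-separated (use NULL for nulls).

rest, rest, rest, rest, F, rest, rest, H, rest, rest, rest

sku=M18: category='auto' → outer ELSE → rest
sku=M23: category='toys' → outer ELSE → rest
sku=M27: category='books' → outer ELSE → rest
sku=M34: category='toys' → outer ELSE → rest
sku=M35: category='food' → inner[ELSE] → F
sku=M36: category='toys' → outer ELSE → rest
sku=M44: category='tools' → outer ELSE → rest
sku=M45: category='food' → inner[price >= 106] → H
sku=M78: category='tools' → outer ELSE → rest
sku=M82: category='garden' → outer ELSE → rest
sku=M96: category='toys' → outer ELSE → rest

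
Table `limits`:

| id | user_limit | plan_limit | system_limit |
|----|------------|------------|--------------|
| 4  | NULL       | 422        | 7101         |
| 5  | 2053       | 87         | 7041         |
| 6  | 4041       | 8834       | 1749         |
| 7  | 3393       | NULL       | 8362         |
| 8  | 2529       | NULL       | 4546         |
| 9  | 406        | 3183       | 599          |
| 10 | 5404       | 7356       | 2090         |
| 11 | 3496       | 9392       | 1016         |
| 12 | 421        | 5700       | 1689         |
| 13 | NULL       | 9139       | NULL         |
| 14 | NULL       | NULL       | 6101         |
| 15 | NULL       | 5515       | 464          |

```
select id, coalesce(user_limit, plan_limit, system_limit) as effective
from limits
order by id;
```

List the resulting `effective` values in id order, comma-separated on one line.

422, 2053, 4041, 3393, 2529, 406, 5404, 3496, 421, 9139, 6101, 5515

id=4: user_limit=NULL, plan_limit=422 → 422
id=5: user_limit=2053 → 2053
id=6: user_limit=4041 → 4041
id=7: user_limit=3393 → 3393
id=8: user_limit=2529 → 2529
id=9: user_limit=406 → 406
id=10: user_limit=5404 → 5404
id=11: user_limit=3496 → 3496
id=12: user_limit=421 → 421
id=13: user_limit=NULL, plan_limit=9139 → 9139
id=14: user_limit=NULL, plan_limit=NULL, system_limit=6101 → 6101
id=15: user_limit=NULL, plan_limit=5515 → 5515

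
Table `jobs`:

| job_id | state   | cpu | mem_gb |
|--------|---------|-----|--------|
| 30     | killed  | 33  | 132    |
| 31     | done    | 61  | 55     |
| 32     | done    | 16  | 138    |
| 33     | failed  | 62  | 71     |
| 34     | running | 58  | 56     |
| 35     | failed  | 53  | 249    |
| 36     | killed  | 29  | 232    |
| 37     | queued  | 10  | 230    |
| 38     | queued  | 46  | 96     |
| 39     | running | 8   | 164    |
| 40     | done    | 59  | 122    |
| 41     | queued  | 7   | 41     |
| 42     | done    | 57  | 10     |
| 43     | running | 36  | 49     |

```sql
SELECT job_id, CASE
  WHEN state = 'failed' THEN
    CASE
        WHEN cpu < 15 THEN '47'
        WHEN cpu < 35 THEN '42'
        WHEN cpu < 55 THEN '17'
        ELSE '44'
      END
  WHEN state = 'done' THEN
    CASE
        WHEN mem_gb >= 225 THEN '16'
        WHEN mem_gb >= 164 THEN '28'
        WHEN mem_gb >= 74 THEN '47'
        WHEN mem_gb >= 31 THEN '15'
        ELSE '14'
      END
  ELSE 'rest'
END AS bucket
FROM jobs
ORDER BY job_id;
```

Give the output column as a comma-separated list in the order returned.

rest, 15, 47, 44, rest, 17, rest, rest, rest, rest, 47, rest, 14, rest

job_id=30: state='killed' → outer ELSE → rest
job_id=31: state='done' → inner[mem_gb >= 31] → 15
job_id=32: state='done' → inner[mem_gb >= 74] → 47
job_id=33: state='failed' → inner[ELSE] → 44
job_id=34: state='running' → outer ELSE → rest
job_id=35: state='failed' → inner[cpu < 55] → 17
job_id=36: state='killed' → outer ELSE → rest
job_id=37: state='queued' → outer ELSE → rest
job_id=38: state='queued' → outer ELSE → rest
job_id=39: state='running' → outer ELSE → rest
job_id=40: state='done' → inner[mem_gb >= 74] → 47
job_id=41: state='queued' → outer ELSE → rest
job_id=42: state='done' → inner[ELSE] → 14
job_id=43: state='running' → outer ELSE → rest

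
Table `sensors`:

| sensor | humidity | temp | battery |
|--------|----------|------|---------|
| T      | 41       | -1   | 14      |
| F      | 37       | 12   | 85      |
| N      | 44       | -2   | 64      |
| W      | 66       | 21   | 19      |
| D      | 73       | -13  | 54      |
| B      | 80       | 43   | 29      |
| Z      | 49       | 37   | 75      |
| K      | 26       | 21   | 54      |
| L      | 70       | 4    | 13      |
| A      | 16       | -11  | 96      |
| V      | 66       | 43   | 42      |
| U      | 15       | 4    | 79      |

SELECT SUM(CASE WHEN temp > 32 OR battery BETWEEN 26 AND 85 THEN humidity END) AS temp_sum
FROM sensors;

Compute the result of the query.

sensor=T: ✗
sensor=F: ✓ → 37
sensor=N: ✓ → 44
sensor=W: ✗
sensor=D: ✓ → 73
sensor=B: ✓ → 80
sensor=Z: ✓ → 49
sensor=K: ✓ → 26
sensor=L: ✗
sensor=A: ✗
sensor=V: ✓ → 66
sensor=U: ✓ → 15
temp_sum = 37 + 44 + 73 + 80 + 49 + 26 + 66 + 15 = 390

390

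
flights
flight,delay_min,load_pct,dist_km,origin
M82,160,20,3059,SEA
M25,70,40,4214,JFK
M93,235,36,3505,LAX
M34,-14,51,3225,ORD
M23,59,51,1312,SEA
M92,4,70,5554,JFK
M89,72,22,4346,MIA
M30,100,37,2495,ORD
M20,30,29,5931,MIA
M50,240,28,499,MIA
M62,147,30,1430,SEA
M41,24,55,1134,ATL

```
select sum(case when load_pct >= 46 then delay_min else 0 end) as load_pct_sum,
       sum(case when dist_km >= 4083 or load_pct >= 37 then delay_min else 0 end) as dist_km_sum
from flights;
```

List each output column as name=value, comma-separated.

load_pct_sum=73, dist_km_sum=345

[load_pct_sum: load_pct >= 46]
flight=M82: ✗
flight=M25: ✗
flight=M93: ✗
flight=M34: ✓ → -14
flight=M23: ✓ → 59
flight=M92: ✓ → 4
flight=M89: ✗
flight=M30: ✗
flight=M20: ✗
flight=M50: ✗
flight=M62: ✗
flight=M41: ✓ → 24
load_pct_sum = -14 + 59 + 4 + 24 = 73
—
[dist_km_sum: dist_km >= 4083 or load_pct >= 37]
flight=M82: ✗
flight=M25: ✓ → 70
flight=M93: ✗
flight=M34: ✓ → -14
flight=M23: ✓ → 59
flight=M92: ✓ → 4
flight=M89: ✓ → 72
flight=M30: ✓ → 100
flight=M20: ✓ → 30
flight=M50: ✗
flight=M62: ✗
flight=M41: ✓ → 24
dist_km_sum = 70 + -14 + 59 + 4 + 72 + 100 + 30 + 24 = 345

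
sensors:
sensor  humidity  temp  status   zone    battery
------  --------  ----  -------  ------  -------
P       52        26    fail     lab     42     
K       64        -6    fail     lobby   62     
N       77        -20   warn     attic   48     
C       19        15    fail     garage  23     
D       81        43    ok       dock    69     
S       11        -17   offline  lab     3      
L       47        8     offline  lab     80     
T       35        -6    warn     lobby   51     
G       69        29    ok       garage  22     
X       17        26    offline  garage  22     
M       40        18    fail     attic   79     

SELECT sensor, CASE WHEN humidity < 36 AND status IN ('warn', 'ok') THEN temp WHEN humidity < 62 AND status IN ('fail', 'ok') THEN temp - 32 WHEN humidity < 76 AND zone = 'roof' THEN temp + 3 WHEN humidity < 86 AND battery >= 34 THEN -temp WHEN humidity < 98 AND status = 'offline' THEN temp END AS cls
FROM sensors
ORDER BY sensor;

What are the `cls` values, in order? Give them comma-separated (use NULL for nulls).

-17, -43, NULL, 6, -8, -14, 20, -6, -17, -6, 26

sensor=C: humidity < 62 AND status IN ('fail', 'ok') → -17
sensor=D: humidity < 86 AND battery >= 34 → -43
sensor=G: (no match → NULL) → NULL
sensor=K: humidity < 86 AND battery >= 34 → 6
sensor=L: humidity < 86 AND battery >= 34 → -8
sensor=M: humidity < 62 AND status IN ('fail', 'ok') → -14
sensor=N: humidity < 86 AND battery >= 34 → 20
sensor=P: humidity < 62 AND status IN ('fail', 'ok') → -6
sensor=S: humidity < 98 AND status = 'offline' → -17
sensor=T: humidity < 36 AND status IN ('warn', 'ok') → -6
sensor=X: humidity < 98 AND status = 'offline' → 26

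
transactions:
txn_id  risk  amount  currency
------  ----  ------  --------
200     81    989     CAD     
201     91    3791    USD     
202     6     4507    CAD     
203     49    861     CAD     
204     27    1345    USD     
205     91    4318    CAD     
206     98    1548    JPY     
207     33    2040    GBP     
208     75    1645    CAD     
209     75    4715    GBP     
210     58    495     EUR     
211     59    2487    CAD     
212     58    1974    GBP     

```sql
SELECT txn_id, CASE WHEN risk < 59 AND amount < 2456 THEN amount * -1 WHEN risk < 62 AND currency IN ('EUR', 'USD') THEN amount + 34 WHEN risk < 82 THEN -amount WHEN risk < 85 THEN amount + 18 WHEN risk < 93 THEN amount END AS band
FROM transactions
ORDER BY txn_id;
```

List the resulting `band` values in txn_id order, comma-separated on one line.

txn_id=200: risk < 82 → -989
txn_id=201: risk < 93 → 3791
txn_id=202: risk < 82 → -4507
txn_id=203: risk < 59 AND amount < 2456 → -861
txn_id=204: risk < 59 AND amount < 2456 → -1345
txn_id=205: risk < 93 → 4318
txn_id=206: (no match → NULL) → NULL
txn_id=207: risk < 59 AND amount < 2456 → -2040
txn_id=208: risk < 82 → -1645
txn_id=209: risk < 82 → -4715
txn_id=210: risk < 59 AND amount < 2456 → -495
txn_id=211: risk < 82 → -2487
txn_id=212: risk < 59 AND amount < 2456 → -1974

-989, 3791, -4507, -861, -1345, 4318, NULL, -2040, -1645, -4715, -495, -2487, -1974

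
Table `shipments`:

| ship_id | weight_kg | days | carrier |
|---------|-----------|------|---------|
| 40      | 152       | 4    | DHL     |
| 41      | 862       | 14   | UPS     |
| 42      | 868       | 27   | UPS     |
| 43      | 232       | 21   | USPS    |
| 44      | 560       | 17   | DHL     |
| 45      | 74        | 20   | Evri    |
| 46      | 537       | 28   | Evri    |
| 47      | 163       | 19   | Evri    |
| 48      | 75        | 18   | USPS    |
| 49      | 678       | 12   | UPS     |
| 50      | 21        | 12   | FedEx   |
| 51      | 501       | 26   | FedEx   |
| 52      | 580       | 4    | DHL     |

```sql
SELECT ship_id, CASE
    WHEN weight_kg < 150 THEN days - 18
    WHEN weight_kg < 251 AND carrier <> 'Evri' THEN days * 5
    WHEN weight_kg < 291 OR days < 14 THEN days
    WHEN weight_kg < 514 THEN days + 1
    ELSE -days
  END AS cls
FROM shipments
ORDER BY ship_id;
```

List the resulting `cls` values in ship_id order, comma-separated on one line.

ship_id=40: weight_kg < 251 AND carrier <> 'Evri' → 20
ship_id=41: ELSE → -14
ship_id=42: ELSE → -27
ship_id=43: weight_kg < 251 AND carrier <> 'Evri' → 105
ship_id=44: ELSE → -17
ship_id=45: weight_kg < 150 → 2
ship_id=46: ELSE → -28
ship_id=47: weight_kg < 291 OR days < 14 → 19
ship_id=48: weight_kg < 150 → 0
ship_id=49: weight_kg < 291 OR days < 14 → 12
ship_id=50: weight_kg < 150 → -6
ship_id=51: weight_kg < 514 → 27
ship_id=52: weight_kg < 291 OR days < 14 → 4

20, -14, -27, 105, -17, 2, -28, 19, 0, 12, -6, 27, 4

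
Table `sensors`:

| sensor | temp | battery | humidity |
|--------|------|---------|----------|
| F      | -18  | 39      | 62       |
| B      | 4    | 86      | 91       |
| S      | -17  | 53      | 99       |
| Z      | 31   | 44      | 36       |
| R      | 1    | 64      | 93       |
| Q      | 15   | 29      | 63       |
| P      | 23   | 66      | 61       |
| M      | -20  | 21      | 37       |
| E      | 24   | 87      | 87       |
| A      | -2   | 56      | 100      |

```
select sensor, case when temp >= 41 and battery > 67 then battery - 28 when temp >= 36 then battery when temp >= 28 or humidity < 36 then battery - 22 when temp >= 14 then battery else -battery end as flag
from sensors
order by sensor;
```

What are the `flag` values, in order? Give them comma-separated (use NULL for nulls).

-56, -86, 87, -39, -21, 66, 29, -64, -53, 22

sensor=A: ELSE → -56
sensor=B: ELSE → -86
sensor=E: temp >= 14 → 87
sensor=F: ELSE → -39
sensor=M: ELSE → -21
sensor=P: temp >= 14 → 66
sensor=Q: temp >= 14 → 29
sensor=R: ELSE → -64
sensor=S: ELSE → -53
sensor=Z: temp >= 28 or humidity < 36 → 22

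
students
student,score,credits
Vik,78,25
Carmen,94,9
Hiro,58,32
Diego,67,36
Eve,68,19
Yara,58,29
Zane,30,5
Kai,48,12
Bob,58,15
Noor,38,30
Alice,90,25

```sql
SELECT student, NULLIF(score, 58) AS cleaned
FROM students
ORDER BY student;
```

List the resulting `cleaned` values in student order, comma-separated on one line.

90, NULL, 94, 67, 68, NULL, 48, 38, 78, NULL, 30

student=Alice: score=90 vs 58: differ → 90
student=Bob: score=58 vs 58: equal → NULL
student=Carmen: score=94 vs 58: differ → 94
student=Diego: score=67 vs 58: differ → 67
student=Eve: score=68 vs 58: differ → 68
student=Hiro: score=58 vs 58: equal → NULL
student=Kai: score=48 vs 58: differ → 48
student=Noor: score=38 vs 58: differ → 38
student=Vik: score=78 vs 58: differ → 78
student=Yara: score=58 vs 58: equal → NULL
student=Zane: score=30 vs 58: differ → 30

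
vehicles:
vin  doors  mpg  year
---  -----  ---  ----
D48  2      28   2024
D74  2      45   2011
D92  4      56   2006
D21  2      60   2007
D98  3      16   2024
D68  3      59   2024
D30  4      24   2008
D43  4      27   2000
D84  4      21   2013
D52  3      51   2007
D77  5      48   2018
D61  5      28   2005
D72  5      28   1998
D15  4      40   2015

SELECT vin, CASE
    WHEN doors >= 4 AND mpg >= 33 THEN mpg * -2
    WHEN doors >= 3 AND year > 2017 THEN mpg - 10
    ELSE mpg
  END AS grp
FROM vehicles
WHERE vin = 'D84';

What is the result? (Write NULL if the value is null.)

21

vin = D84: doors=4, mpg=21, year=2013.
doors >= 4 AND mpg >= 33 → false
doors >= 3 AND year > 2017 → false
No prior WHEN matched → ELSE → 21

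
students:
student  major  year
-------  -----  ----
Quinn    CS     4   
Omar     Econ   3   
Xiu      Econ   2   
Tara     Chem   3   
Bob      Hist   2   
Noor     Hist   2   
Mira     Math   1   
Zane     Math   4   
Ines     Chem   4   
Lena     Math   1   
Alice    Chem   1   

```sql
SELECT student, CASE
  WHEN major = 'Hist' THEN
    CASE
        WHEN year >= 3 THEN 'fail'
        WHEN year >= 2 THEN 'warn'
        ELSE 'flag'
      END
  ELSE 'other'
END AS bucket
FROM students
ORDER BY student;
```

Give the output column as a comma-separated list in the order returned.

student=Alice: major='Chem' → outer ELSE → other
student=Bob: major='Hist' → inner[year >= 2] → warn
student=Ines: major='Chem' → outer ELSE → other
student=Lena: major='Math' → outer ELSE → other
student=Mira: major='Math' → outer ELSE → other
student=Noor: major='Hist' → inner[year >= 2] → warn
student=Omar: major='Econ' → outer ELSE → other
student=Quinn: major='CS' → outer ELSE → other
student=Tara: major='Chem' → outer ELSE → other
student=Xiu: major='Econ' → outer ELSE → other
student=Zane: major='Math' → outer ELSE → other

other, warn, other, other, other, warn, other, other, other, other, other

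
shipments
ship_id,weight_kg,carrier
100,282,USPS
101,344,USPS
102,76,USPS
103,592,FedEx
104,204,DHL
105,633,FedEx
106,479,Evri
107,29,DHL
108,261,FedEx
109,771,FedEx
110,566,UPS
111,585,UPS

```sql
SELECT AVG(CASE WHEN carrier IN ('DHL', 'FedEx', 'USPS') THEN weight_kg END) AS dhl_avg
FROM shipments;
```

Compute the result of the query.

ship_id=100: ✓ → 282
ship_id=101: ✓ → 344
ship_id=102: ✓ → 76
ship_id=103: ✓ → 592
ship_id=104: ✓ → 204
ship_id=105: ✓ → 633
ship_id=106: ✗
ship_id=107: ✓ → 29
ship_id=108: ✓ → 261
ship_id=109: ✓ → 771
ship_id=110: ✗
ship_id=111: ✗
dhl_avg = (282 + 344 + 76 + 592 + 204 + 633 + 29 + 261 + 771) / 9 = 354.6666666667

354.6666666667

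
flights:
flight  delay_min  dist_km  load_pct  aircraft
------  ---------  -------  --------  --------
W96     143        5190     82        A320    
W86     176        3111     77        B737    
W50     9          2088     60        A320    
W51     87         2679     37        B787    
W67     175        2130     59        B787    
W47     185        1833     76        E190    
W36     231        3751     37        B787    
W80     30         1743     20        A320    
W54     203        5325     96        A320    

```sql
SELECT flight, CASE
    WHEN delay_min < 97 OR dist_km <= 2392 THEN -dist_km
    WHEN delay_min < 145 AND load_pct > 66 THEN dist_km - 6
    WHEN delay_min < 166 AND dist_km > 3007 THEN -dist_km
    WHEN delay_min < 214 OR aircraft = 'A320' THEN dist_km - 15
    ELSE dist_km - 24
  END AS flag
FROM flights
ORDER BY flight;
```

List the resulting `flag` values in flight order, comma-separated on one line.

flight=W36: ELSE → 3727
flight=W47: delay_min < 97 OR dist_km <= 2392 → -1833
flight=W50: delay_min < 97 OR dist_km <= 2392 → -2088
flight=W51: delay_min < 97 OR dist_km <= 2392 → -2679
flight=W54: delay_min < 214 OR aircraft = 'A320' → 5310
flight=W67: delay_min < 97 OR dist_km <= 2392 → -2130
flight=W80: delay_min < 97 OR dist_km <= 2392 → -1743
flight=W86: delay_min < 214 OR aircraft = 'A320' → 3096
flight=W96: delay_min < 145 AND load_pct > 66 → 5184

3727, -1833, -2088, -2679, 5310, -2130, -1743, 3096, 5184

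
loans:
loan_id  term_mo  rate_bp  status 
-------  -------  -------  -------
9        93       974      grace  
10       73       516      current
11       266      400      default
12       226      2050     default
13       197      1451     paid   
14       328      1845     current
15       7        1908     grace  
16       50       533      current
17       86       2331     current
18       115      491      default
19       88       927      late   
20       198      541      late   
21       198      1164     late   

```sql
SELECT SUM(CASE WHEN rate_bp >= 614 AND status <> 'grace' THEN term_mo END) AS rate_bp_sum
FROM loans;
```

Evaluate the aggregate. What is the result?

loan_id=9: ✗
loan_id=10: ✗
loan_id=11: ✗
loan_id=12: ✓ → 226
loan_id=13: ✓ → 197
loan_id=14: ✓ → 328
loan_id=15: ✗
loan_id=16: ✗
loan_id=17: ✓ → 86
loan_id=18: ✗
loan_id=19: ✓ → 88
loan_id=20: ✗
loan_id=21: ✓ → 198
rate_bp_sum = 226 + 197 + 328 + 86 + 88 + 198 = 1123

1123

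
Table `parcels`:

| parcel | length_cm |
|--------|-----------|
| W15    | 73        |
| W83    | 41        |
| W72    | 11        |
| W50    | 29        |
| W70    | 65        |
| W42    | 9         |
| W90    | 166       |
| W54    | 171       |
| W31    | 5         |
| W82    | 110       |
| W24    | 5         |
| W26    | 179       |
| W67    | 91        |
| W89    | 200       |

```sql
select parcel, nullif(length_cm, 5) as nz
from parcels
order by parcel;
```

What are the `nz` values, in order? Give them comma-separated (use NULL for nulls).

parcel=W15: length_cm=73 vs 5: differ → 73
parcel=W24: length_cm=5 vs 5: equal → NULL
parcel=W26: length_cm=179 vs 5: differ → 179
parcel=W31: length_cm=5 vs 5: equal → NULL
parcel=W42: length_cm=9 vs 5: differ → 9
parcel=W50: length_cm=29 vs 5: differ → 29
parcel=W54: length_cm=171 vs 5: differ → 171
parcel=W67: length_cm=91 vs 5: differ → 91
parcel=W70: length_cm=65 vs 5: differ → 65
parcel=W72: length_cm=11 vs 5: differ → 11
parcel=W82: length_cm=110 vs 5: differ → 110
parcel=W83: length_cm=41 vs 5: differ → 41
parcel=W89: length_cm=200 vs 5: differ → 200
parcel=W90: length_cm=166 vs 5: differ → 166

73, NULL, 179, NULL, 9, 29, 171, 91, 65, 11, 110, 41, 200, 166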